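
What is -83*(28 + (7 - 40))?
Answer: 415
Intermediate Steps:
-83*(28 + (7 - 40)) = -83*(28 - 33) = -83*(-5) = 415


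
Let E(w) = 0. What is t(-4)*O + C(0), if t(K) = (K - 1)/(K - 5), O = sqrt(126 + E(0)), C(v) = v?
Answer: 5*sqrt(14)/3 ≈ 6.2361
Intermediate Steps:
O = 3*sqrt(14) (O = sqrt(126 + 0) = sqrt(126) = 3*sqrt(14) ≈ 11.225)
t(K) = (-1 + K)/(-5 + K)
t(-4)*O + C(0) = ((-1 - 4)/(-5 - 4))*(3*sqrt(14)) + 0 = (-5/(-9))*(3*sqrt(14)) + 0 = (-1/9*(-5))*(3*sqrt(14)) + 0 = 5*(3*sqrt(14))/9 + 0 = 5*sqrt(14)/3 + 0 = 5*sqrt(14)/3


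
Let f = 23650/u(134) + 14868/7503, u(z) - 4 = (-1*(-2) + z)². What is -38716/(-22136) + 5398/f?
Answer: 27672343508387/16694379062 ≈ 1657.6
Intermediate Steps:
u(z) = 4 + (2 + z)² (u(z) = 4 + (-1*(-2) + z)² = 4 + (2 + z)²)
f = 3016693/925370 (f = 23650/(4 + (2 + 134)²) + 14868/7503 = 23650/(4 + 136²) + 14868*(1/7503) = 23650/(4 + 18496) + 4956/2501 = 23650/18500 + 4956/2501 = 23650*(1/18500) + 4956/2501 = 473/370 + 4956/2501 = 3016693/925370 ≈ 3.2600)
-38716/(-22136) + 5398/f = -38716/(-22136) + 5398/(3016693/925370) = -38716*(-1/22136) + 5398*(925370/3016693) = 9679/5534 + 4995147260/3016693 = 27672343508387/16694379062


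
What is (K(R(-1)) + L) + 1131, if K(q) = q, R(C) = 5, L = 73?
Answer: 1209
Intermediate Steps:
(K(R(-1)) + L) + 1131 = (5 + 73) + 1131 = 78 + 1131 = 1209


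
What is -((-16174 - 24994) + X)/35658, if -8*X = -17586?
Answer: 155879/142632 ≈ 1.0929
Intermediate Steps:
X = 8793/4 (X = -1/8*(-17586) = 8793/4 ≈ 2198.3)
-((-16174 - 24994) + X)/35658 = -((-16174 - 24994) + 8793/4)/35658 = -(-41168 + 8793/4)*(1/35658) = -1*(-155879/4)*(1/35658) = (155879/4)*(1/35658) = 155879/142632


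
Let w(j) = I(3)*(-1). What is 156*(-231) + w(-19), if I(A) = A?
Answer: -36039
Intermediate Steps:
w(j) = -3 (w(j) = 3*(-1) = -3)
156*(-231) + w(-19) = 156*(-231) - 3 = -36036 - 3 = -36039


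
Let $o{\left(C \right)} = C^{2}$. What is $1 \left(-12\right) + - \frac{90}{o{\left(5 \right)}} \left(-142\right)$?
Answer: $\frac{2496}{5} \approx 499.2$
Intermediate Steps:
$1 \left(-12\right) + - \frac{90}{o{\left(5 \right)}} \left(-142\right) = 1 \left(-12\right) + - \frac{90}{5^{2}} \left(-142\right) = -12 + - \frac{90}{25} \left(-142\right) = -12 + \left(-90\right) \frac{1}{25} \left(-142\right) = -12 - - \frac{2556}{5} = -12 + \frac{2556}{5} = \frac{2496}{5}$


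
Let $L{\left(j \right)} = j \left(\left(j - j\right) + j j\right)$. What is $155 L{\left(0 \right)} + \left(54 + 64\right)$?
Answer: $118$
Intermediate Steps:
$L{\left(j \right)} = j^{3}$ ($L{\left(j \right)} = j \left(0 + j^{2}\right) = j j^{2} = j^{3}$)
$155 L{\left(0 \right)} + \left(54 + 64\right) = 155 \cdot 0^{3} + \left(54 + 64\right) = 155 \cdot 0 + 118 = 0 + 118 = 118$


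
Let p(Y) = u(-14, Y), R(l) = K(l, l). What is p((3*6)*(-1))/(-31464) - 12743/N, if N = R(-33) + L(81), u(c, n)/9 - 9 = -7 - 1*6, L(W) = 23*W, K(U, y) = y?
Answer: -2783888/399855 ≈ -6.9622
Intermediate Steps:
R(l) = l
u(c, n) = -36 (u(c, n) = 81 + 9*(-7 - 1*6) = 81 + 9*(-7 - 6) = 81 + 9*(-13) = 81 - 117 = -36)
p(Y) = -36
N = 1830 (N = -33 + 23*81 = -33 + 1863 = 1830)
p((3*6)*(-1))/(-31464) - 12743/N = -36/(-31464) - 12743/1830 = -36*(-1/31464) - 12743*1/1830 = 1/874 - 12743/1830 = -2783888/399855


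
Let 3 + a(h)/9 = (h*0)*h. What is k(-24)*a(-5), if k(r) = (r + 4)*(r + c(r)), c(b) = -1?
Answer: -13500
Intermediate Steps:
a(h) = -27 (a(h) = -27 + 9*((h*0)*h) = -27 + 9*(0*h) = -27 + 9*0 = -27 + 0 = -27)
k(r) = (-1 + r)*(4 + r) (k(r) = (r + 4)*(r - 1) = (4 + r)*(-1 + r) = (-1 + r)*(4 + r))
k(-24)*a(-5) = (-4 + (-24)² + 3*(-24))*(-27) = (-4 + 576 - 72)*(-27) = 500*(-27) = -13500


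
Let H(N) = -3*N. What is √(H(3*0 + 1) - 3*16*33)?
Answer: 23*I*√3 ≈ 39.837*I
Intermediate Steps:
√(H(3*0 + 1) - 3*16*33) = √(-3*(3*0 + 1) - 3*16*33) = √(-3*(0 + 1) - 48*33) = √(-3*1 - 1584) = √(-3 - 1584) = √(-1587) = 23*I*√3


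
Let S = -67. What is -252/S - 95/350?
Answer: 16367/4690 ≈ 3.4898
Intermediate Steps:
-252/S - 95/350 = -252/(-67) - 95/350 = -252*(-1/67) - 95*1/350 = 252/67 - 19/70 = 16367/4690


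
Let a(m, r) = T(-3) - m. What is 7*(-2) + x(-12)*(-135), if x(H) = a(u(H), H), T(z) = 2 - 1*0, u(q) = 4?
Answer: 256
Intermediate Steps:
T(z) = 2 (T(z) = 2 + 0 = 2)
a(m, r) = 2 - m
x(H) = -2 (x(H) = 2 - 1*4 = 2 - 4 = -2)
7*(-2) + x(-12)*(-135) = 7*(-2) - 2*(-135) = -14 + 270 = 256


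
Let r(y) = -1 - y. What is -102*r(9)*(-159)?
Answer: -162180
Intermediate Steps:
-102*r(9)*(-159) = -102*(-1 - 1*9)*(-159) = -102*(-1 - 9)*(-159) = -102*(-10)*(-159) = 1020*(-159) = -162180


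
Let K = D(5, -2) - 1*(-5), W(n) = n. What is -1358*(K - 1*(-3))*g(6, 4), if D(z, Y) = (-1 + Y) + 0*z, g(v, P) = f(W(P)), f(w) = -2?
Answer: 13580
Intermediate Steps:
g(v, P) = -2
D(z, Y) = -1 + Y (D(z, Y) = (-1 + Y) + 0 = -1 + Y)
K = 2 (K = (-1 - 2) - 1*(-5) = -3 + 5 = 2)
-1358*(K - 1*(-3))*g(6, 4) = -1358*(2 - 1*(-3))*(-2) = -1358*(2 + 3)*(-2) = -6790*(-2) = -1358*(-10) = 13580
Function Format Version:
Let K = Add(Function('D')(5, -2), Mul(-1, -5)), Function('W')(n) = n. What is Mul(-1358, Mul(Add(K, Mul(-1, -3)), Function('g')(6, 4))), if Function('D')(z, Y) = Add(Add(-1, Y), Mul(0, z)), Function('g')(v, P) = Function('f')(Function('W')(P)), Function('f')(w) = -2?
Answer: 13580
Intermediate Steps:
Function('g')(v, P) = -2
Function('D')(z, Y) = Add(-1, Y) (Function('D')(z, Y) = Add(Add(-1, Y), 0) = Add(-1, Y))
K = 2 (K = Add(Add(-1, -2), Mul(-1, -5)) = Add(-3, 5) = 2)
Mul(-1358, Mul(Add(K, Mul(-1, -3)), Function('g')(6, 4))) = Mul(-1358, Mul(Add(2, Mul(-1, -3)), -2)) = Mul(-1358, Mul(Add(2, 3), -2)) = Mul(-1358, Mul(5, -2)) = Mul(-1358, -10) = 13580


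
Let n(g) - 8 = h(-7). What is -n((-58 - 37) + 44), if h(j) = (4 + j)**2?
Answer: -17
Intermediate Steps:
n(g) = 17 (n(g) = 8 + (4 - 7)**2 = 8 + (-3)**2 = 8 + 9 = 17)
-n((-58 - 37) + 44) = -1*17 = -17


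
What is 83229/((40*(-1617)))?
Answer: -27743/21560 ≈ -1.2868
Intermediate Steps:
83229/((40*(-1617))) = 83229/(-64680) = 83229*(-1/64680) = -27743/21560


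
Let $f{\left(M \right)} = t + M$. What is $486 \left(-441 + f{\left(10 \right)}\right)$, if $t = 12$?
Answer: $-203634$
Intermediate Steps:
$f{\left(M \right)} = 12 + M$
$486 \left(-441 + f{\left(10 \right)}\right) = 486 \left(-441 + \left(12 + 10\right)\right) = 486 \left(-441 + 22\right) = 486 \left(-419\right) = -203634$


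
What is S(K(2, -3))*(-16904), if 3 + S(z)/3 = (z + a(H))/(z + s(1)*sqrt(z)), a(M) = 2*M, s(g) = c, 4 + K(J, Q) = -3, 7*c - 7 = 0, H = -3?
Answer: 69729 - 82407*I*sqrt(7)/7 ≈ 69729.0 - 31147.0*I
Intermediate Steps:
c = 1 (c = 1 + (1/7)*0 = 1 + 0 = 1)
K(J, Q) = -7 (K(J, Q) = -4 - 3 = -7)
s(g) = 1
S(z) = -9 + 3*(-6 + z)/(z + sqrt(z)) (S(z) = -9 + 3*((z + 2*(-3))/(z + 1*sqrt(z))) = -9 + 3*((z - 6)/(z + sqrt(z))) = -9 + 3*((-6 + z)/(z + sqrt(z))) = -9 + 3*(-6 + z)/(z + sqrt(z)))
S(K(2, -3))*(-16904) = (3*(-6 - 3*I*sqrt(7) - 2*(-7))/(-7 + sqrt(-7)))*(-16904) = (3*(-6 - 3*I*sqrt(7) + 14)/(-7 + I*sqrt(7)))*(-16904) = (3*(8 - 3*I*sqrt(7))/(-7 + I*sqrt(7)))*(-16904) = -50712*(8 - 3*I*sqrt(7))/(-7 + I*sqrt(7))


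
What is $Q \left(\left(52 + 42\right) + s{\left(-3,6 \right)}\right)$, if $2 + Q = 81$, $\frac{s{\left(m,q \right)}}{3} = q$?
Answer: $8848$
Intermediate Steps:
$s{\left(m,q \right)} = 3 q$
$Q = 79$ ($Q = -2 + 81 = 79$)
$Q \left(\left(52 + 42\right) + s{\left(-3,6 \right)}\right) = 79 \left(\left(52 + 42\right) + 3 \cdot 6\right) = 79 \left(94 + 18\right) = 79 \cdot 112 = 8848$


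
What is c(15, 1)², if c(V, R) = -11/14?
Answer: 121/196 ≈ 0.61735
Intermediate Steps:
c(V, R) = -11/14 (c(V, R) = -11*1/14 = -11/14)
c(15, 1)² = (-11/14)² = 121/196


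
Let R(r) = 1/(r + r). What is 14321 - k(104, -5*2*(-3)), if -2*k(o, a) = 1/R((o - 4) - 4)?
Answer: 14417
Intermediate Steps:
R(r) = 1/(2*r)
k(o, a) = 8 - o (k(o, a) = -(-8 + o) = -(-16 + 2*o)/2 = 8 - o)
14321 - k(104, -5*2*(-3)) = 14321 - (8 - 1*104) = 14321 - (8 - 104) = 14321 - 1*(-96) = 14321 + 96 = 14417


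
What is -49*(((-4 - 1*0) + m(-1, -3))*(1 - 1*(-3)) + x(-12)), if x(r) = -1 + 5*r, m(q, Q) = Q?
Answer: 4361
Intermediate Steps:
-49*(((-4 - 1*0) + m(-1, -3))*(1 - 1*(-3)) + x(-12)) = -49*(((-4 - 1*0) - 3)*(1 - 1*(-3)) + (-1 + 5*(-12))) = -49*(((-4 + 0) - 3)*(1 + 3) + (-1 - 60)) = -49*((-4 - 3)*4 - 61) = -49*(-7*4 - 61) = -49*(-28 - 61) = -49*(-89) = 4361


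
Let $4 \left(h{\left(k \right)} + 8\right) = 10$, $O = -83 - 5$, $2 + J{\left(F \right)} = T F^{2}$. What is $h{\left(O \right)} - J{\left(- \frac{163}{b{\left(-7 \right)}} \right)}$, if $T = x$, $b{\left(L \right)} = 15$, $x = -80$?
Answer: $\frac{849893}{90} \approx 9443.3$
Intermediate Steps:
$T = -80$
$J{\left(F \right)} = -2 - 80 F^{2}$
$O = -88$ ($O = -83 - 5 = -88$)
$h{\left(k \right)} = - \frac{11}{2}$ ($h{\left(k \right)} = -8 + \frac{1}{4} \cdot 10 = -8 + \frac{5}{2} = - \frac{11}{2}$)
$h{\left(O \right)} - J{\left(- \frac{163}{b{\left(-7 \right)}} \right)} = - \frac{11}{2} - \left(-2 - 80 \left(- \frac{163}{15}\right)^{2}\right) = - \frac{11}{2} - \left(-2 - \frac{425104}{45}\right) = - \frac{11}{2} - - \frac{425194}{45} = - \frac{11}{2} + \frac{425194}{45} = \frac{849893}{90}$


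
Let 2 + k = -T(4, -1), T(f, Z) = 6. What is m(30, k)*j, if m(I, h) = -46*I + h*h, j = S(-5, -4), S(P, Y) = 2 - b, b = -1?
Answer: -3948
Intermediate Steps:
k = -8 (k = -2 - 1*6 = -2 - 6 = -8)
S(P, Y) = 3 (S(P, Y) = 2 - 1*(-1) = 2 + 1 = 3)
j = 3
m(I, h) = h² - 46*I (m(I, h) = -46*I + h² = h² - 46*I)
m(30, k)*j = ((-8)² - 46*30)*3 = (64 - 1380)*3 = -1316*3 = -3948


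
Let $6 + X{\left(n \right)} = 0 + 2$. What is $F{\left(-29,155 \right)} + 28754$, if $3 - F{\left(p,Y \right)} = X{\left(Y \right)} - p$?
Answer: $28732$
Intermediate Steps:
$X{\left(n \right)} = -4$ ($X{\left(n \right)} = -6 + \left(0 + 2\right) = -6 + 2 = -4$)
$F{\left(p,Y \right)} = 7 + p$ ($F{\left(p,Y \right)} = 3 - \left(-4 - p\right) = 3 + \left(4 + p\right) = 7 + p$)
$F{\left(-29,155 \right)} + 28754 = \left(7 - 29\right) + 28754 = -22 + 28754 = 28732$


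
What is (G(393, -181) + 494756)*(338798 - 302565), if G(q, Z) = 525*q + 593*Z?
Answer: 21513271284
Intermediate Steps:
(G(393, -181) + 494756)*(338798 - 302565) = ((525*393 + 593*(-181)) + 494756)*(338798 - 302565) = ((206325 - 107333) + 494756)*36233 = (98992 + 494756)*36233 = 593748*36233 = 21513271284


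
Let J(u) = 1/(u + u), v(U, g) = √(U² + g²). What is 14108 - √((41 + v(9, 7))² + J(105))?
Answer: 14108 - √(79865310 + 3616200*√130)/210 ≈ 14056.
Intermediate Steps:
J(u) = 1/(2*u)
14108 - √((41 + v(9, 7))² + J(105)) = 14108 - √((41 + √(9² + 7²))² + (½)/105) = 14108 - √((41 + √(81 + 49))² + (½)*(1/105)) = 14108 - √((41 + √130)² + 1/210) = 14108 - √(1/210 + (41 + √130)²)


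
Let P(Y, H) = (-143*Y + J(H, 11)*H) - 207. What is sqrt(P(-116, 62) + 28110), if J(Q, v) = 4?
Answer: 3*sqrt(4971) ≈ 211.52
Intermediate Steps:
P(Y, H) = -207 - 143*Y + 4*H (P(Y, H) = (-143*Y + 4*H) - 207 = -207 - 143*Y + 4*H)
sqrt(P(-116, 62) + 28110) = sqrt((-207 - 143*(-116) + 4*62) + 28110) = sqrt((-207 + 16588 + 248) + 28110) = sqrt(16629 + 28110) = sqrt(44739) = 3*sqrt(4971)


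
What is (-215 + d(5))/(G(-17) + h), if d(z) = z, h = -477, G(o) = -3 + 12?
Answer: 35/78 ≈ 0.44872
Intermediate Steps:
G(o) = 9
(-215 + d(5))/(G(-17) + h) = (-215 + 5)/(9 - 477) = -210/(-468) = -210*(-1/468) = 35/78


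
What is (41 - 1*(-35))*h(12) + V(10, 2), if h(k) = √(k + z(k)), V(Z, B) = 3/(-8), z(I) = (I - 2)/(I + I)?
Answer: -3/8 + 38*√447/3 ≈ 267.43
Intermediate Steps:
z(I) = (-2 + I)/(2*I) (z(I) = (-2 + I)/((2*I)) = (-2 + I)*(1/(2*I)) = (-2 + I)/(2*I))
V(Z, B) = -3/8 (V(Z, B) = 3*(-⅛) = -3/8)
h(k) = √(k + (-2 + k)/(2*k))
(41 - 1*(-35))*h(12) + V(10, 2) = (41 - 1*(-35))*(√(2 - 4/12 + 4*12)/2) - 3/8 = (41 + 35)*(√(2 - 4*1/12 + 48)/2) - 3/8 = 76*(√(2 - ⅓ + 48)/2) - 3/8 = 76*(√(149/3)/2) - 3/8 = 76*((√447/3)/2) - 3/8 = 76*(√447/6) - 3/8 = 38*√447/3 - 3/8 = -3/8 + 38*√447/3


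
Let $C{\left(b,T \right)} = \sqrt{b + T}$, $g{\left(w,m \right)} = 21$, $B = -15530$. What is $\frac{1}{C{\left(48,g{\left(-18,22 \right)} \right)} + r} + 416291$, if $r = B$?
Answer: $\frac{100401409302291}{241180831} - \frac{\sqrt{69}}{241180831} \approx 4.1629 \cdot 10^{5}$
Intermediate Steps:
$r = -15530$
$C{\left(b,T \right)} = \sqrt{T + b}$
$\frac{1}{C{\left(48,g{\left(-18,22 \right)} \right)} + r} + 416291 = \frac{1}{\sqrt{21 + 48} - 15530} + 416291 = \frac{1}{\sqrt{69} - 15530} + 416291 = \frac{1}{-15530 + \sqrt{69}} + 416291 = 416291 + \frac{1}{-15530 + \sqrt{69}}$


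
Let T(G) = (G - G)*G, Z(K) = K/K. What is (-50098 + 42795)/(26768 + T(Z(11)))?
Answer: -7303/26768 ≈ -0.27283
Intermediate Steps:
Z(K) = 1
T(G) = 0 (T(G) = 0*G = 0)
(-50098 + 42795)/(26768 + T(Z(11))) = (-50098 + 42795)/(26768 + 0) = -7303/26768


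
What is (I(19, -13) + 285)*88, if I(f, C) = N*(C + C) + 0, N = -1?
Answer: 27368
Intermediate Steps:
I(f, C) = -2*C (I(f, C) = -(C + C) + 0 = -2*C + 0 = -2*C)
(I(19, -13) + 285)*88 = (-2*(-13) + 285)*88 = (26 + 285)*88 = 311*88 = 27368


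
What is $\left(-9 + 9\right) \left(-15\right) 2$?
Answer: $0$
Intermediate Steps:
$\left(-9 + 9\right) \left(-15\right) 2 = 0 \left(-15\right) 2 = 0 \cdot 2 = 0$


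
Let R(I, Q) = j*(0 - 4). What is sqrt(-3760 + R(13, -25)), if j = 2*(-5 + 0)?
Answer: 2*I*sqrt(930) ≈ 60.992*I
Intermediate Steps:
j = -10 (j = 2*(-5) = -10)
R(I, Q) = 40 (R(I, Q) = -10*(0 - 4) = -10*(-4) = 40)
sqrt(-3760 + R(13, -25)) = sqrt(-3760 + 40) = sqrt(-3720) = 2*I*sqrt(930)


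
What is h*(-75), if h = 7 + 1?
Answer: -600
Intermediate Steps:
h = 8
h*(-75) = 8*(-75) = -600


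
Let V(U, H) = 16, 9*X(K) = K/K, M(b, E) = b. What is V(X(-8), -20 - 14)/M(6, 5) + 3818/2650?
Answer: 16327/3975 ≈ 4.1074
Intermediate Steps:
X(K) = ⅑ (X(K) = (K/K)/9 = (⅑)*1 = ⅑)
V(X(-8), -20 - 14)/M(6, 5) + 3818/2650 = 16/6 + 3818/2650 = 16*(⅙) + 3818*(1/2650) = 8/3 + 1909/1325 = 16327/3975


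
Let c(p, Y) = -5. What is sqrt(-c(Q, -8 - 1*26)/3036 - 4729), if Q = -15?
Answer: I*sqrt(10897144401)/1518 ≈ 68.768*I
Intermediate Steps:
sqrt(-c(Q, -8 - 1*26)/3036 - 4729) = sqrt(-(-5)/3036 - 4729) = sqrt(-1*(-5/3036) - 4729) = sqrt(5/3036 - 4729) = sqrt(-14357239/3036) = I*sqrt(10897144401)/1518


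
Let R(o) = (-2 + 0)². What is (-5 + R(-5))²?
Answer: 1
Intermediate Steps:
R(o) = 4 (R(o) = (-2)² = 4)
(-5 + R(-5))² = (-5 + 4)² = (-1)² = 1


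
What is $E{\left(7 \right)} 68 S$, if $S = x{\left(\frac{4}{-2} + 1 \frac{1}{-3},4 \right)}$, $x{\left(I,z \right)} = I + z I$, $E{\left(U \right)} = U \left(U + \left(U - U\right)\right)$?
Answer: $- \frac{116620}{3} \approx -38873.0$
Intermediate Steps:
$E{\left(U \right)} = U^{2}$ ($E{\left(U \right)} = U \left(U + 0\right) = U U = U^{2}$)
$x{\left(I,z \right)} = I + I z$
$S = - \frac{35}{3}$ ($S = \left(\frac{4}{-2} + 1 \frac{1}{-3}\right) \left(1 + 4\right) = \left(4 \left(- \frac{1}{2}\right) + 1 \left(- \frac{1}{3}\right)\right) 5 = \left(-2 - \frac{1}{3}\right) 5 = \left(- \frac{7}{3}\right) 5 = - \frac{35}{3} \approx -11.667$)
$E{\left(7 \right)} 68 S = 7^{2} \cdot 68 \left(- \frac{35}{3}\right) = 49 \cdot 68 \left(- \frac{35}{3}\right) = 3332 \left(- \frac{35}{3}\right) = - \frac{116620}{3}$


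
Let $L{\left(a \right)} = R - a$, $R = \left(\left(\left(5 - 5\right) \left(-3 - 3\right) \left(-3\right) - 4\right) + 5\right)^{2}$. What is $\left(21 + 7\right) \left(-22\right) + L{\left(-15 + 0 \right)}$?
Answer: $-600$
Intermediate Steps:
$R = 1$ ($R = \left(\left(0 \left(-6\right) \left(-3\right) - 4\right) + 5\right)^{2} = \left(\left(0 \left(-3\right) - 4\right) + 5\right)^{2} = \left(\left(0 - 4\right) + 5\right)^{2} = \left(-4 + 5\right)^{2} = 1^{2} = 1$)
$L{\left(a \right)} = 1 - a$
$\left(21 + 7\right) \left(-22\right) + L{\left(-15 + 0 \right)} = \left(21 + 7\right) \left(-22\right) + \left(1 - \left(-15 + 0\right)\right) = 28 \left(-22\right) + \left(1 - -15\right) = -616 + \left(1 + 15\right) = -616 + 16 = -600$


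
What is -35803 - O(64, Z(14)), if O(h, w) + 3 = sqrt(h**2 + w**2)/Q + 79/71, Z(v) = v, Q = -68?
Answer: -2541879/71 + sqrt(1073)/34 ≈ -35800.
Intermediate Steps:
O(h, w) = -134/71 - sqrt(h**2 + w**2)/68 (O(h, w) = -3 + (sqrt(h**2 + w**2)/(-68) + 79/71) = -3 + (sqrt(h**2 + w**2)*(-1/68) + 79*(1/71)) = -3 + (-sqrt(h**2 + w**2)/68 + 79/71) = -3 + (79/71 - sqrt(h**2 + w**2)/68) = -134/71 - sqrt(h**2 + w**2)/68)
-35803 - O(64, Z(14)) = -35803 - (-134/71 - sqrt(64**2 + 14**2)/68) = -35803 - (-134/71 - sqrt(4096 + 196)/68) = -35803 - (-134/71 - sqrt(1073)/34) = -35803 + (134/71 + sqrt(1073)/34) = -2541879/71 + sqrt(1073)/34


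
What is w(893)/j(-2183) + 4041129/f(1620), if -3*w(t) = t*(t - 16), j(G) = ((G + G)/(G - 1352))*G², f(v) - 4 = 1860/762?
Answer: 8008641818554839674/12764557671549 ≈ 6.2741e+5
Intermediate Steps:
f(v) = 818/127 (f(v) = 4 + 1860/762 = 4 + 1860*(1/762) = 4 + 310/127 = 818/127)
j(G) = 2*G³/(-1352 + G) (j(G) = ((2*G)/(-1352 + G))*G² = (2*G/(-1352 + G))*G² = 2*G³/(-1352 + G))
w(t) = -t*(-16 + t)/3 (w(t) = -t*(t - 16)/3 = -t*(-16 + t)/3)
w(893)/j(-2183) + 4041129/f(1620) = ((⅓)*893*(16 - 1*893))/((2*(-2183)³/(-1352 - 2183))) + 4041129/(818/127) = ((⅓)*893*(16 - 893))/((2*(-10403062487)/(-3535))) + 4041129*(127/818) = ((⅓)*893*(-877))/((2*(-10403062487)*(-1/3535))) + 513223383/818 = -783161/(3*20806124974/3535) + 513223383/818 = -783161/3*3535/20806124974 + 513223383/818 = -2768474135/62418374922 + 513223383/818 = 8008641818554839674/12764557671549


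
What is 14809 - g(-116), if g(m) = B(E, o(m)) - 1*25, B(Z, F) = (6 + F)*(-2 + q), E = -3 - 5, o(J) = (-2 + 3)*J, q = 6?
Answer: 15274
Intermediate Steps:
o(J) = J (o(J) = 1*J = J)
E = -8
B(Z, F) = 24 + 4*F (B(Z, F) = (6 + F)*(-2 + 6) = (6 + F)*4 = 24 + 4*F)
g(m) = -1 + 4*m (g(m) = (24 + 4*m) - 1*25 = (24 + 4*m) - 25 = -1 + 4*m)
14809 - g(-116) = 14809 - (-1 + 4*(-116)) = 14809 - (-1 - 464) = 14809 - 1*(-465) = 14809 + 465 = 15274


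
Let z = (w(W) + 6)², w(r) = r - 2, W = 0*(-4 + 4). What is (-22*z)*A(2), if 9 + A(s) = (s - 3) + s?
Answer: 2816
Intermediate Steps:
W = 0 (W = 0*0 = 0)
A(s) = -12 + 2*s (A(s) = -9 + ((s - 3) + s) = -9 + ((-3 + s) + s) = -9 + (-3 + 2*s) = -12 + 2*s)
w(r) = -2 + r
z = 16 (z = ((-2 + 0) + 6)² = (-2 + 6)² = 4² = 16)
(-22*z)*A(2) = (-22*16)*(-12 + 2*2) = -352*(-12 + 4) = -352*(-8) = 2816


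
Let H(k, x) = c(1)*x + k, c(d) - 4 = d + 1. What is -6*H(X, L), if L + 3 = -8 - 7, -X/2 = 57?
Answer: 1332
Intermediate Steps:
c(d) = 5 + d (c(d) = 4 + (d + 1) = 4 + (1 + d) = 5 + d)
X = -114 (X = -2*57 = -114)
L = -18 (L = -3 + (-8 - 7) = -3 - 15 = -18)
H(k, x) = k + 6*x (H(k, x) = (5 + 1)*x + k = 6*x + k = k + 6*x)
-6*H(X, L) = -6*(-114 + 6*(-18)) = -6*(-114 - 108) = -6*(-222) = 1332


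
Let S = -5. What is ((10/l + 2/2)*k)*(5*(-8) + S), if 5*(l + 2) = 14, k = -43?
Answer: 52245/2 ≈ 26123.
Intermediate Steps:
l = 4/5 (l = -2 + (1/5)*14 = -2 + 14/5 = 4/5 ≈ 0.80000)
((10/l + 2/2)*k)*(5*(-8) + S) = ((10/(4/5) + 2/2)*(-43))*(5*(-8) - 5) = ((10*(5/4) + 2*(1/2))*(-43))*(-40 - 5) = ((25/2 + 1)*(-43))*(-45) = ((27/2)*(-43))*(-45) = -1161/2*(-45) = 52245/2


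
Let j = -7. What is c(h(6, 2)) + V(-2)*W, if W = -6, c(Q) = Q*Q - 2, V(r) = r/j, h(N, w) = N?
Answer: 226/7 ≈ 32.286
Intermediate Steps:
V(r) = -r/7 (V(r) = r/(-7) = r*(-1/7) = -r/7)
c(Q) = -2 + Q**2 (c(Q) = Q**2 - 2 = -2 + Q**2)
c(h(6, 2)) + V(-2)*W = (-2 + 6**2) - 1/7*(-2)*(-6) = (-2 + 36) + (2/7)*(-6) = 34 - 12/7 = 226/7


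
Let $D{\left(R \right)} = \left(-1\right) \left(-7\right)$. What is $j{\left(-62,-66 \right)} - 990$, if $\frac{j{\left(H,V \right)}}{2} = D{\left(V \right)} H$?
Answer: $-1858$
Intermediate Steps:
$D{\left(R \right)} = 7$
$j{\left(H,V \right)} = 14 H$ ($j{\left(H,V \right)} = 2 \cdot 7 H = 14 H$)
$j{\left(-62,-66 \right)} - 990 = 14 \left(-62\right) - 990 = -868 - 990 = -1858$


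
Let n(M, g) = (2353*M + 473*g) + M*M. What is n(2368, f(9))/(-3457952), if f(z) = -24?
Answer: -1395997/432244 ≈ -3.2296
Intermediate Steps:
n(M, g) = M² + 473*g + 2353*M (n(M, g) = (473*g + 2353*M) + M² = M² + 473*g + 2353*M)
n(2368, f(9))/(-3457952) = (2368² + 473*(-24) + 2353*2368)/(-3457952) = (5607424 - 11352 + 5571904)*(-1/3457952) = 11167976*(-1/3457952) = -1395997/432244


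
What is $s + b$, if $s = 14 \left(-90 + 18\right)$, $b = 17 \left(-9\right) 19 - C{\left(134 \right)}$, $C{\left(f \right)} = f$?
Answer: $-4049$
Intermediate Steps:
$b = -3041$ ($b = 17 \left(-9\right) 19 - 134 = \left(-153\right) 19 - 134 = -2907 - 134 = -3041$)
$s = -1008$ ($s = 14 \left(-72\right) = -1008$)
$s + b = -1008 - 3041 = -4049$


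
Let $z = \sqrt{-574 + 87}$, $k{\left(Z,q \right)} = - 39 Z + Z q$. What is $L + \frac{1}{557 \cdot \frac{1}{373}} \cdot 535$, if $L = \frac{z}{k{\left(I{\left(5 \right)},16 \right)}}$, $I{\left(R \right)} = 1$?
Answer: $\frac{199555}{557} - \frac{i \sqrt{487}}{23} \approx 358.27 - 0.95948 i$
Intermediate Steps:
$z = i \sqrt{487}$ ($z = \sqrt{-487} = i \sqrt{487} \approx 22.068 i$)
$L = - \frac{i \sqrt{487}}{23}$ ($L = \frac{i \sqrt{487}}{1 \left(-39 + 16\right)} = \frac{i \sqrt{487}}{1 \left(-23\right)} = \frac{i \sqrt{487}}{-23} = i \sqrt{487} \left(- \frac{1}{23}\right) = - \frac{i \sqrt{487}}{23} \approx - 0.95948 i$)
$L + \frac{1}{557 \cdot \frac{1}{373}} \cdot 535 = - \frac{i \sqrt{487}}{23} + \frac{1}{557 \cdot \frac{1}{373}} \cdot 535 = - \frac{i \sqrt{487}}{23} + \frac{1}{\frac{557}{373}} \cdot 535 = - \frac{i \sqrt{487}}{23} + \frac{373}{557} \cdot 535 = - \frac{i \sqrt{487}}{23} + \frac{199555}{557} = \frac{199555}{557} - \frac{i \sqrt{487}}{23}$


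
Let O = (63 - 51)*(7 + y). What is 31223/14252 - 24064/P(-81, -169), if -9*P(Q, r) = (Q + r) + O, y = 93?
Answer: 1558151501/6769700 ≈ 230.17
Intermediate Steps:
O = 1200 (O = (63 - 51)*(7 + 93) = 12*100 = 1200)
P(Q, r) = -400/3 - Q/9 - r/9 (P(Q, r) = -((Q + r) + 1200)/9 = -(1200 + Q + r)/9 = -400/3 - Q/9 - r/9)
31223/14252 - 24064/P(-81, -169) = 31223/14252 - 24064/(-400/3 - ⅑*(-81) - ⅑*(-169)) = 31223*(1/14252) - 24064/(-400/3 + 9 + 169/9) = 31223/14252 - 24064/(-950/9) = 31223/14252 - 24064*(-9/950) = 31223/14252 + 108288/475 = 1558151501/6769700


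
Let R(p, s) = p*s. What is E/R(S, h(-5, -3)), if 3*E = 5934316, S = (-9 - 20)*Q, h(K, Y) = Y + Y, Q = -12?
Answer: -1483579/1566 ≈ -947.37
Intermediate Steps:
h(K, Y) = 2*Y
S = 348 (S = (-9 - 20)*(-12) = -29*(-12) = 348)
E = 5934316/3 (E = (1/3)*5934316 = 5934316/3 ≈ 1.9781e+6)
E/R(S, h(-5, -3)) = 5934316/(3*((348*(2*(-3))))) = 5934316/(3*((348*(-6)))) = (5934316/3)/(-2088) = (5934316/3)*(-1/2088) = -1483579/1566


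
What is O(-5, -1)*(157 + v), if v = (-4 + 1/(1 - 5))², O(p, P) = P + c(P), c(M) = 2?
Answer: 2801/16 ≈ 175.06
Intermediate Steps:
O(p, P) = 2 + P (O(p, P) = P + 2 = 2 + P)
v = 289/16 (v = (-4 + 1/(-4))² = (-4 - ¼)² = (-17/4)² = 289/16 ≈ 18.063)
O(-5, -1)*(157 + v) = (2 - 1)*(157 + 289/16) = 1*(2801/16) = 2801/16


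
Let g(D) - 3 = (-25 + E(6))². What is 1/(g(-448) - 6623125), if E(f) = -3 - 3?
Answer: -1/6622161 ≈ -1.5101e-7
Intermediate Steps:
E(f) = -6
g(D) = 964 (g(D) = 3 + (-25 - 6)² = 3 + (-31)² = 3 + 961 = 964)
1/(g(-448) - 6623125) = 1/(964 - 6623125) = 1/(-6622161) = -1/6622161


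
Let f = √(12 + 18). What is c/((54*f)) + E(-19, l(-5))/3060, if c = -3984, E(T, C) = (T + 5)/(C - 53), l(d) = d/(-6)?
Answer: 7/79815 - 332*√30/135 ≈ -13.470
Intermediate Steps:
l(d) = -d/6 (l(d) = d*(-⅙) = -d/6)
E(T, C) = (5 + T)/(-53 + C)
f = √30 ≈ 5.4772
c/((54*f)) + E(-19, l(-5))/3060 = -3984*√30/1620 + ((5 - 19)/(-53 - ⅙*(-5)))/3060 = -332*√30/135 + (-14/(-53 + ⅚))*(1/3060) = -332*√30/135 + (-14/(-313/6))*(1/3060) = -332*√30/135 - 6/313*(-14)*(1/3060) = -332*√30/135 + (84/313)*(1/3060) = -332*√30/135 + 7/79815 = 7/79815 - 332*√30/135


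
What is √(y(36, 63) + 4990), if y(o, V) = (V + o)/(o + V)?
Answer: √4991 ≈ 70.647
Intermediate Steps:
y(o, V) = 1 (y(o, V) = (V + o)/(V + o) = 1)
√(y(36, 63) + 4990) = √(1 + 4990) = √4991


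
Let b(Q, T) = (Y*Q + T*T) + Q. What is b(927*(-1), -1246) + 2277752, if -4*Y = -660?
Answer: 3676386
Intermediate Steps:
Y = 165 (Y = -1/4*(-660) = 165)
b(Q, T) = T**2 + 166*Q (b(Q, T) = (165*Q + T*T) + Q = (165*Q + T**2) + Q = (T**2 + 165*Q) + Q = T**2 + 166*Q)
b(927*(-1), -1246) + 2277752 = ((-1246)**2 + 166*(927*(-1))) + 2277752 = (1552516 + 166*(-927)) + 2277752 = (1552516 - 153882) + 2277752 = 1398634 + 2277752 = 3676386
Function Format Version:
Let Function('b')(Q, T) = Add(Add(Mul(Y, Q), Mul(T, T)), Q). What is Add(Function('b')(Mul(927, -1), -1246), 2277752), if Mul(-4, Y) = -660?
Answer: 3676386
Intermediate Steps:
Y = 165 (Y = Mul(Rational(-1, 4), -660) = 165)
Function('b')(Q, T) = Add(Pow(T, 2), Mul(166, Q)) (Function('b')(Q, T) = Add(Add(Mul(165, Q), Mul(T, T)), Q) = Add(Add(Mul(165, Q), Pow(T, 2)), Q) = Add(Add(Pow(T, 2), Mul(165, Q)), Q) = Add(Pow(T, 2), Mul(166, Q)))
Add(Function('b')(Mul(927, -1), -1246), 2277752) = Add(Add(Pow(-1246, 2), Mul(166, Mul(927, -1))), 2277752) = Add(Add(1552516, Mul(166, -927)), 2277752) = Add(Add(1552516, -153882), 2277752) = Add(1398634, 2277752) = 3676386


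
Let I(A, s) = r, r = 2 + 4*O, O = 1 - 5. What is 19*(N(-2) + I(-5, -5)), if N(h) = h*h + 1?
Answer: -171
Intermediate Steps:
O = -4
r = -14 (r = 2 + 4*(-4) = 2 - 16 = -14)
N(h) = 1 + h**2 (N(h) = h**2 + 1 = 1 + h**2)
I(A, s) = -14
19*(N(-2) + I(-5, -5)) = 19*((1 + (-2)**2) - 14) = 19*((1 + 4) - 14) = 19*(5 - 14) = 19*(-9) = -171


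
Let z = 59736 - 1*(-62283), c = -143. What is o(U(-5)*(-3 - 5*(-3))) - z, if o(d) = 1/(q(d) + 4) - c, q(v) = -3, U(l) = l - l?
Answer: -121875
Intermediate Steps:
U(l) = 0
z = 122019 (z = 59736 + 62283 = 122019)
o(d) = 144 (o(d) = 1/(-3 + 4) - 1*(-143) = 1/1 + 143 = 1 + 143 = 144)
o(U(-5)*(-3 - 5*(-3))) - z = 144 - 1*122019 = 144 - 122019 = -121875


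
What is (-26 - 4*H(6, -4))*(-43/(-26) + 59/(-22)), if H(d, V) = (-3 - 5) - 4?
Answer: -294/13 ≈ -22.615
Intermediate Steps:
H(d, V) = -12 (H(d, V) = -8 - 4 = -12)
(-26 - 4*H(6, -4))*(-43/(-26) + 59/(-22)) = (-26 - 4*(-12))*(-43/(-26) + 59/(-22)) = (-26 + 48)*(-43*(-1/26) + 59*(-1/22)) = 22*(43/26 - 59/22) = 22*(-147/143) = -294/13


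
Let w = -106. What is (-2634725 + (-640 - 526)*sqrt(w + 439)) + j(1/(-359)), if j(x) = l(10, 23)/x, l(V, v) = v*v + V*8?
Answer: -2853356 - 3498*sqrt(37) ≈ -2.8746e+6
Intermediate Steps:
l(V, v) = v**2 + 8*V
j(x) = 609/x (j(x) = (23**2 + 8*10)/x = (529 + 80)/x = 609/x)
(-2634725 + (-640 - 526)*sqrt(w + 439)) + j(1/(-359)) = (-2634725 + (-640 - 526)*sqrt(-106 + 439)) + 609/(1/(-359)) = (-2634725 - 3498*sqrt(37)) + 609/(-1/359) = (-2634725 - 3498*sqrt(37)) + 609*(-359) = (-2634725 - 3498*sqrt(37)) - 218631 = -2853356 - 3498*sqrt(37)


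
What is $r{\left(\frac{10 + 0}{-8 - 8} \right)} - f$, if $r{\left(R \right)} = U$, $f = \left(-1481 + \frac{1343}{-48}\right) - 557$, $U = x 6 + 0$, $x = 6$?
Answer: $\frac{100895}{48} \approx 2102.0$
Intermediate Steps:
$U = 36$ ($U = 6 \cdot 6 + 0 = 36 + 0 = 36$)
$f = - \frac{99167}{48}$ ($f = \left(-1481 + 1343 \left(- \frac{1}{48}\right)\right) - 557 = \left(-1481 - \frac{1343}{48}\right) - 557 = - \frac{72431}{48} - 557 = - \frac{99167}{48} \approx -2066.0$)
$r{\left(R \right)} = 36$
$r{\left(\frac{10 + 0}{-8 - 8} \right)} - f = 36 - - \frac{99167}{48} = 36 + \frac{99167}{48} = \frac{100895}{48}$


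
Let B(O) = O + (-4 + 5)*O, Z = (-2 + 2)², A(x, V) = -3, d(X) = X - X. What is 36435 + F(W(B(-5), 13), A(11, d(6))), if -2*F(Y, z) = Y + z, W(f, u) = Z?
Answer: 72873/2 ≈ 36437.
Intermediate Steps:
d(X) = 0
Z = 0 (Z = 0² = 0)
B(O) = 2*O (B(O) = O + 1*O = O + O = 2*O)
W(f, u) = 0
F(Y, z) = -Y/2 - z/2 (F(Y, z) = -(Y + z)/2 = -Y/2 - z/2)
36435 + F(W(B(-5), 13), A(11, d(6))) = 36435 + (-½*0 - ½*(-3)) = 36435 + (0 + 3/2) = 36435 + 3/2 = 72873/2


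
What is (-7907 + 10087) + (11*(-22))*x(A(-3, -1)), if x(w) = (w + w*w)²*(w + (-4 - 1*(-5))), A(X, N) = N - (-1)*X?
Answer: 106724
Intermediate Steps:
A(X, N) = N + X
x(w) = (w + w²)²*(1 + w) (x(w) = (w + w²)²*(w + (-4 + 5)) = (w + w²)²*(w + 1) = (w + w²)²*(1 + w))
(-7907 + 10087) + (11*(-22))*x(A(-3, -1)) = (-7907 + 10087) + (11*(-22))*((-1 - 3)²*(1 + (-1 - 3))³) = 2180 - 242*(-4)²*(1 - 4)³ = 2180 - 3872*(-3)³ = 2180 - 3872*(-27) = 2180 - 242*(-432) = 2180 + 104544 = 106724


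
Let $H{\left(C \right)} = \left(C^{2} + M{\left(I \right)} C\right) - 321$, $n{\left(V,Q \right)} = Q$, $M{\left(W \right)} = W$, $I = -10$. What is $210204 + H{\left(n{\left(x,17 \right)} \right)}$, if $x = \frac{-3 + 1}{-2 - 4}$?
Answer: $210002$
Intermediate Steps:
$x = \frac{1}{3}$ ($x = - \frac{2}{-6} = \left(-2\right) \left(- \frac{1}{6}\right) = \frac{1}{3} \approx 0.33333$)
$H{\left(C \right)} = -321 + C^{2} - 10 C$ ($H{\left(C \right)} = \left(C^{2} - 10 C\right) - 321 = -321 + C^{2} - 10 C$)
$210204 + H{\left(n{\left(x,17 \right)} \right)} = 210204 - \left(491 - 289\right) = 210204 - 202 = 210002$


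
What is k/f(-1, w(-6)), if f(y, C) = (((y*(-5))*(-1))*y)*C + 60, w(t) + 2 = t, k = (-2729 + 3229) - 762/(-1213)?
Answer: 303631/12130 ≈ 25.031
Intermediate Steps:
k = 607262/1213 (k = 500 - 762*(-1/1213) = 500 + 762/1213 = 607262/1213 ≈ 500.63)
w(t) = -2 + t
f(y, C) = 60 + 5*C*y² (f(y, C) = ((-5*y*(-1))*y)*C + 60 = ((5*y)*y)*C + 60 = (5*y²)*C + 60 = 5*C*y² + 60 = 60 + 5*C*y²)
k/f(-1, w(-6)) = 607262/(1213*(60 + 5*(-2 - 6)*(-1)²)) = 607262/(1213*(60 + 5*(-8)*1)) = 607262/(1213*(60 - 40)) = (607262/1213)/20 = (607262/1213)*(1/20) = 303631/12130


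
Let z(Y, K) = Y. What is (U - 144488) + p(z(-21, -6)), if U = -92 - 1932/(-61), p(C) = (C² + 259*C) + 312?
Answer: -9103294/61 ≈ -1.4923e+5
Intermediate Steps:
p(C) = 312 + C² + 259*C
U = -3680/61 (U = -92 - 1932*(-1)/61 = -92 - 161*(-12/61) = -92 + 1932/61 = -3680/61 ≈ -60.328)
(U - 144488) + p(z(-21, -6)) = (-3680/61 - 144488) + (312 + (-21)² + 259*(-21)) = -8817448/61 + (312 + 441 - 5439) = -8817448/61 - 4686 = -9103294/61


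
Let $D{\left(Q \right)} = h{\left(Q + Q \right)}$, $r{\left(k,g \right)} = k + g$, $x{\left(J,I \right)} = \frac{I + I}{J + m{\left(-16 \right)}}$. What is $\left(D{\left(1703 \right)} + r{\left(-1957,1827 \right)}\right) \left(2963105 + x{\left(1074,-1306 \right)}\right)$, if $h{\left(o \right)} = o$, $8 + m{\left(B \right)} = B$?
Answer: $\frac{242678095764}{25} \approx 9.7071 \cdot 10^{9}$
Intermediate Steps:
$m{\left(B \right)} = -8 + B$
$x{\left(J,I \right)} = \frac{2 I}{-24 + J}$ ($x{\left(J,I \right)} = \frac{I + I}{J - 24} = \frac{2 I}{J - 24} = \frac{2 I}{-24 + J}$)
$r{\left(k,g \right)} = g + k$
$D{\left(Q \right)} = 2 Q$ ($D{\left(Q \right)} = Q + Q = 2 Q$)
$\left(D{\left(1703 \right)} + r{\left(-1957,1827 \right)}\right) \left(2963105 + x{\left(1074,-1306 \right)}\right) = \left(2 \cdot 1703 + \left(1827 - 1957\right)\right) \left(2963105 + 2 \left(-1306\right) \frac{1}{-24 + 1074}\right) = \left(3406 - 130\right) \left(2963105 + 2 \left(-1306\right) \frac{1}{1050}\right) = 3276 \left(2963105 + 2 \left(-1306\right) \frac{1}{1050}\right) = 3276 \left(2963105 - \frac{1306}{525}\right) = 3276 \cdot \frac{1555628819}{525} = \frac{242678095764}{25}$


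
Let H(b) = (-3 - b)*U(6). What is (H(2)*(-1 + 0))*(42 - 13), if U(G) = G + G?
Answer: 1740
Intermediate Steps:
U(G) = 2*G
H(b) = -36 - 12*b (H(b) = (-3 - b)*(2*6) = (-3 - b)*12 = -36 - 12*b)
(H(2)*(-1 + 0))*(42 - 13) = ((-36 - 12*2)*(-1 + 0))*(42 - 13) = ((-36 - 24)*(-1))*29 = -60*(-1)*29 = 60*29 = 1740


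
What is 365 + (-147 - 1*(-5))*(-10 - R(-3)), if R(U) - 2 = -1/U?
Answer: 6349/3 ≈ 2116.3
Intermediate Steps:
R(U) = 2 - 1/U
365 + (-147 - 1*(-5))*(-10 - R(-3)) = 365 + (-147 - 1*(-5))*(-10 - (2 - 1/(-3))) = 365 + (-147 + 5)*(-10 - (2 - 1*(-⅓))) = 365 - 142*(-10 - (2 + ⅓)) = 365 - 142*(-10 - 1*7/3) = 365 - 142*(-10 - 7/3) = 365 - 142*(-37/3) = 365 + 5254/3 = 6349/3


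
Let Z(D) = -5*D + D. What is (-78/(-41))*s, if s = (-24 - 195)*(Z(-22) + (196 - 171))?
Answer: -1930266/41 ≈ -47080.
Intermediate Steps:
Z(D) = -4*D
s = -24747 (s = (-24 - 195)*(-4*(-22) + (196 - 171)) = -219*(88 + 25) = -219*113 = -24747)
(-78/(-41))*s = -78/(-41)*(-24747) = -78*(-1/41)*(-24747) = (78/41)*(-24747) = -1930266/41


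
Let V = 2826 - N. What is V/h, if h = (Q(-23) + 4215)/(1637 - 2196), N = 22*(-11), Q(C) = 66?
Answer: -1715012/4281 ≈ -400.61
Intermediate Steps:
N = -242
V = 3068 (V = 2826 - 1*(-242) = 2826 + 242 = 3068)
h = -4281/559 (h = (66 + 4215)/(1637 - 2196) = 4281/(-559) = 4281*(-1/559) = -4281/559 ≈ -7.6583)
V/h = 3068/(-4281/559) = 3068*(-559/4281) = -1715012/4281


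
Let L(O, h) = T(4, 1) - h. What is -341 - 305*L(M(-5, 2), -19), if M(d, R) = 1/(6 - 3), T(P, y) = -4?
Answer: -4916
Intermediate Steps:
M(d, R) = 1/3
L(O, h) = -4 - h
-341 - 305*L(M(-5, 2), -19) = -341 - 305*(-4 - 1*(-19)) = -341 - 305*(-4 + 19) = -341 - 305*15 = -341 - 4575 = -4916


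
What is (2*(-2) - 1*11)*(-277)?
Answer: 4155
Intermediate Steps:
(2*(-2) - 1*11)*(-277) = (-4 - 11)*(-277) = -15*(-277) = 4155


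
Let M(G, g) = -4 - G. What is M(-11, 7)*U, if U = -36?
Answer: -252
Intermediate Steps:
M(-11, 7)*U = (-4 - 1*(-11))*(-36) = (-4 + 11)*(-36) = 7*(-36) = -252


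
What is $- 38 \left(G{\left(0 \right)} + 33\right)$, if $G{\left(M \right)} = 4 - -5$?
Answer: $-1596$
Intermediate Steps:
$G{\left(M \right)} = 9$ ($G{\left(M \right)} = 4 + 5 = 9$)
$- 38 \left(G{\left(0 \right)} + 33\right) = - 38 \left(9 + 33\right) = \left(-38\right) 42 = -1596$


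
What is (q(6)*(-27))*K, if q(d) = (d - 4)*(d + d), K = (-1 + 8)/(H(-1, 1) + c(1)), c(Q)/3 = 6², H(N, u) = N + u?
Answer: -42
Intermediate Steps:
c(Q) = 108 (c(Q) = 3*6² = 3*36 = 108)
K = 7/108 (K = (-1 + 8)/((-1 + 1) + 108) = 7/(0 + 108) = 7/108 ≈ 0.064815)
q(d) = 2*d*(-4 + d) (q(d) = (-4 + d)*(2*d) = 2*d*(-4 + d))
(q(6)*(-27))*K = ((2*6*(-4 + 6))*(-27))*(7/108) = ((2*6*2)*(-27))*(7/108) = (24*(-27))*(7/108) = -648*7/108 = -42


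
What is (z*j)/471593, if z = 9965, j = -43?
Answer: -428495/471593 ≈ -0.90861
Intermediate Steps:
(z*j)/471593 = (9965*(-43))/471593 = -428495*1/471593 = -428495/471593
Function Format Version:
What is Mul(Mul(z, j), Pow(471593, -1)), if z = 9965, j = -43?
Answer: Rational(-428495, 471593) ≈ -0.90861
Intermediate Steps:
Mul(Mul(z, j), Pow(471593, -1)) = Mul(Mul(9965, -43), Pow(471593, -1)) = Mul(-428495, Rational(1, 471593)) = Rational(-428495, 471593)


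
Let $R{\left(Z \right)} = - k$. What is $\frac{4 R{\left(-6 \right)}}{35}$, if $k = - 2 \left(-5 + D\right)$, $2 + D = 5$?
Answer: $- \frac{16}{35} \approx -0.45714$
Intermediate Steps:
$D = 3$ ($D = -2 + 5 = 3$)
$k = 4$ ($k = - 2 \left(-5 + 3\right) = \left(-2\right) \left(-2\right) = 4$)
$R{\left(Z \right)} = -4$ ($R{\left(Z \right)} = \left(-1\right) 4 = -4$)
$\frac{4 R{\left(-6 \right)}}{35} = \frac{4 \left(-4\right)}{35} = \left(-16\right) \frac{1}{35} = - \frac{16}{35}$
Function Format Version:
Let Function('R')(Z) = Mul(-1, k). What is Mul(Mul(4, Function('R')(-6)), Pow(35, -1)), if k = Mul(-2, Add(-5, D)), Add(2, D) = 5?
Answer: Rational(-16, 35) ≈ -0.45714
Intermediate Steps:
D = 3 (D = Add(-2, 5) = 3)
k = 4 (k = Mul(-2, Add(-5, 3)) = Mul(-2, -2) = 4)
Function('R')(Z) = -4 (Function('R')(Z) = Mul(-1, 4) = -4)
Mul(Mul(4, Function('R')(-6)), Pow(35, -1)) = Mul(Mul(4, -4), Pow(35, -1)) = Mul(-16, Rational(1, 35)) = Rational(-16, 35)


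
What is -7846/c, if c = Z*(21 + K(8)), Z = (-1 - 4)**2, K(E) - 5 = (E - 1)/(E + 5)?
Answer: -101998/8625 ≈ -11.826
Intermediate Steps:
K(E) = 5 + (-1 + E)/(5 + E) (K(E) = 5 + (E - 1)/(E + 5) = 5 + (-1 + E)/(5 + E))
Z = 25 (Z = (-5)**2 = 25)
c = 8625/13 (c = 25*(21 + 6*(4 + 8)/(5 + 8)) = 25*(21 + 6*12/13) = 25*(21 + 6*(1/13)*12) = 25*(21 + 72/13) = 25*(345/13) = 8625/13 ≈ 663.46)
-7846/c = -7846/8625/13 = -7846*13/8625 = -101998/8625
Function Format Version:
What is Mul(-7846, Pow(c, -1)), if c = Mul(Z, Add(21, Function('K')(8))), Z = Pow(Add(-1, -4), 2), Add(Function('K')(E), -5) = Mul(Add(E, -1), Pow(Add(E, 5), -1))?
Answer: Rational(-101998, 8625) ≈ -11.826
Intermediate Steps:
Function('K')(E) = Add(5, Mul(Pow(Add(5, E), -1), Add(-1, E))) (Function('K')(E) = Add(5, Mul(Add(E, -1), Pow(Add(E, 5), -1))) = Add(5, Mul(Add(-1, E), Pow(Add(5, E), -1))) = Add(5, Mul(Pow(Add(5, E), -1), Add(-1, E))))
Z = 25 (Z = Pow(-5, 2) = 25)
c = Rational(8625, 13) (c = Mul(25, Add(21, Mul(6, Pow(Add(5, 8), -1), Add(4, 8)))) = Mul(25, Add(21, Mul(6, Pow(13, -1), 12))) = Mul(25, Add(21, Mul(6, Rational(1, 13), 12))) = Mul(25, Add(21, Rational(72, 13))) = Mul(25, Rational(345, 13)) = Rational(8625, 13) ≈ 663.46)
Mul(-7846, Pow(c, -1)) = Mul(-7846, Pow(Rational(8625, 13), -1)) = Mul(-7846, Rational(13, 8625)) = Rational(-101998, 8625)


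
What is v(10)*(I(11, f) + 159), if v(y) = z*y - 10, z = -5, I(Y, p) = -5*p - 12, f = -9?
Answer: -11520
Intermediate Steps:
I(Y, p) = -12 - 5*p
v(y) = -10 - 5*y (v(y) = -5*y - 10 = -10 - 5*y)
v(10)*(I(11, f) + 159) = (-10 - 5*10)*((-12 - 5*(-9)) + 159) = (-10 - 50)*((-12 + 45) + 159) = -60*(33 + 159) = -60*192 = -11520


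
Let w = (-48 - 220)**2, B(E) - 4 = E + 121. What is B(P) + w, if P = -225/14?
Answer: 1007061/14 ≈ 71933.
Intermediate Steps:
P = -225/14 (P = -225*1/14 = -225/14 ≈ -16.071)
B(E) = 125 + E (B(E) = 4 + (E + 121) = 4 + (121 + E) = 125 + E)
w = 71824 (w = (-268)**2 = 71824)
B(P) + w = (125 - 225/14) + 71824 = 1525/14 + 71824 = 1007061/14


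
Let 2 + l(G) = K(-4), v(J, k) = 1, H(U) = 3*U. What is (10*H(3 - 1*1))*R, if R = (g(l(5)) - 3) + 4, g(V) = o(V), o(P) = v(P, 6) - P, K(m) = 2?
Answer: 120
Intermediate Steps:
o(P) = 1 - P
l(G) = 0 (l(G) = -2 + 2 = 0)
g(V) = 1 - V
R = 2 (R = ((1 - 1*0) - 3) + 4 = ((1 + 0) - 3) + 4 = (1 - 3) + 4 = -2 + 4 = 2)
(10*H(3 - 1*1))*R = (10*(3*(3 - 1*1)))*2 = (10*(3*(3 - 1)))*2 = (10*(3*2))*2 = (10*6)*2 = 60*2 = 120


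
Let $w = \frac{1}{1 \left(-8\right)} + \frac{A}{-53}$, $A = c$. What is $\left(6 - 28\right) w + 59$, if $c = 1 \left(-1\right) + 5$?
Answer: $\frac{13443}{212} \approx 63.41$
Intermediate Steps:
$c = 4$ ($c = -1 + 5 = 4$)
$A = 4$
$w = - \frac{85}{424}$ ($w = \frac{1}{1 \left(-8\right)} + \frac{4}{-53} = 1 \left(- \frac{1}{8}\right) + 4 \left(- \frac{1}{53}\right) = - \frac{1}{8} - \frac{4}{53} = - \frac{85}{424} \approx -0.20047$)
$\left(6 - 28\right) w + 59 = \left(6 - 28\right) \left(- \frac{85}{424}\right) + 59 = \left(-22\right) \left(- \frac{85}{424}\right) + 59 = \frac{935}{212} + 59 = \frac{13443}{212}$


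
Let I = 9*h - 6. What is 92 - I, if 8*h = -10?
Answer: 437/4 ≈ 109.25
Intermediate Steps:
h = -5/4 (h = (⅛)*(-10) = -5/4 ≈ -1.2500)
I = -69/4 (I = 9*(-5/4) - 6 = -45/4 - 6 = -69/4 ≈ -17.250)
92 - I = 92 - 1*(-69/4) = 92 + 69/4 = 437/4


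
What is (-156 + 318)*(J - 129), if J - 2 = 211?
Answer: 13608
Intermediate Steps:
J = 213 (J = 2 + 211 = 213)
(-156 + 318)*(J - 129) = (-156 + 318)*(213 - 129) = 162*84 = 13608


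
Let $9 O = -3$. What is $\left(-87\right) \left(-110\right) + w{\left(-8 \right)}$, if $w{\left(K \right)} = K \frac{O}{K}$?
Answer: $\frac{28709}{3} \approx 9569.7$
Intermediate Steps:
$O = - \frac{1}{3}$ ($O = \frac{1}{9} \left(-3\right) = - \frac{1}{3} \approx -0.33333$)
$w{\left(K \right)} = - \frac{1}{3}$ ($w{\left(K \right)} = K \left(- \frac{1}{3 K}\right) = - \frac{1}{3}$)
$\left(-87\right) \left(-110\right) + w{\left(-8 \right)} = \left(-87\right) \left(-110\right) - \frac{1}{3} = 9570 - \frac{1}{3} = \frac{28709}{3}$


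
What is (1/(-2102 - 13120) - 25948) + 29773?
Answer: 58224149/15222 ≈ 3825.0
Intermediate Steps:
(1/(-2102 - 13120) - 25948) + 29773 = (1/(-15222) - 25948) + 29773 = (-1/15222 - 25948) + 29773 = -394980457/15222 + 29773 = 58224149/15222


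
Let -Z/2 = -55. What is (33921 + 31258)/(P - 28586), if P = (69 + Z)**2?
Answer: 65179/3455 ≈ 18.865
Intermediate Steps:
Z = 110 (Z = -2*(-55) = 110)
P = 32041 (P = (69 + 110)**2 = 179**2 = 32041)
(33921 + 31258)/(P - 28586) = (33921 + 31258)/(32041 - 28586) = 65179/3455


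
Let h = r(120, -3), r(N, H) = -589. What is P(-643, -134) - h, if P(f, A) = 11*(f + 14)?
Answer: -6330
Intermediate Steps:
P(f, A) = 154 + 11*f (P(f, A) = 11*(14 + f) = 154 + 11*f)
h = -589
P(-643, -134) - h = (154 + 11*(-643)) - 1*(-589) = (154 - 7073) + 589 = -6919 + 589 = -6330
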